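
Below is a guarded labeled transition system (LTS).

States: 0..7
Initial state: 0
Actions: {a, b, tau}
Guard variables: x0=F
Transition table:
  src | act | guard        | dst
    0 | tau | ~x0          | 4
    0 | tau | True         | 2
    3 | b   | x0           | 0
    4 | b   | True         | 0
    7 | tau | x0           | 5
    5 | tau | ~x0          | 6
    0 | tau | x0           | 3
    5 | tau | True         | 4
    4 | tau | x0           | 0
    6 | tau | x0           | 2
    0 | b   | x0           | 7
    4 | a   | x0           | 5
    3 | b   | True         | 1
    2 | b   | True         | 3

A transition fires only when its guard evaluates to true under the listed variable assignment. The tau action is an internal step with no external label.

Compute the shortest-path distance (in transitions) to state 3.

Answer: 2

Analysis:
Breadth-first toward 3:
  Layer 0: {0}
  Layer 1: {2,4}
  Layer 2: {3}
first hit 3 at d=2 via tau·b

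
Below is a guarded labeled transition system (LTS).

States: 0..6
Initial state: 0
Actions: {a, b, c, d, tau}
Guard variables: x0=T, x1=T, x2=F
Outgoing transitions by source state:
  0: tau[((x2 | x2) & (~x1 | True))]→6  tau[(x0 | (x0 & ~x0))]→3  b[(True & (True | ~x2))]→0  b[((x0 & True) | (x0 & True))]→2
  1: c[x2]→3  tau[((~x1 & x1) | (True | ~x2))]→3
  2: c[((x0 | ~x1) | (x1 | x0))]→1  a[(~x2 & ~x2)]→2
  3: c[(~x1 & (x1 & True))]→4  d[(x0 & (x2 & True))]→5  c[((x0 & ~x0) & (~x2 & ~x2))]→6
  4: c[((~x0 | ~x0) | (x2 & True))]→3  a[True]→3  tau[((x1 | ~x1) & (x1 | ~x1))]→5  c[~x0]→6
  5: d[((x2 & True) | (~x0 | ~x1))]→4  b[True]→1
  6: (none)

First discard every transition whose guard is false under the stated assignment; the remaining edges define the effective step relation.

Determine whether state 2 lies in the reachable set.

Answer: REACHABLE

Working:
After dropping false guards: 9 live edges.
depth 0: {0}
depth 1: {2,3}  cumulative {0,2,3}
depth 2: {1}  cumulative {0,1,2,3}
Reach set: {0,1,2,3}
trace reaching 2: b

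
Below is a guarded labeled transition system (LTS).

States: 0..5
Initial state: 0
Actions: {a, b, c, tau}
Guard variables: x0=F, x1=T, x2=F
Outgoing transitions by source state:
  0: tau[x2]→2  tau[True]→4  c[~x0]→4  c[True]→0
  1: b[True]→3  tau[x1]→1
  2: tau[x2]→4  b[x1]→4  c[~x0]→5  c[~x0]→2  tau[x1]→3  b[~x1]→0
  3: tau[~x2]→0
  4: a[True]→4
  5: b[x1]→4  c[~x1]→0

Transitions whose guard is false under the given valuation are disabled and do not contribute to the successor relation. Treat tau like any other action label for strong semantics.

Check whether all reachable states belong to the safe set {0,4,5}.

Answer: INVARIANT HOLDS

Trace:
Safe = {0,4,5}
Reachable = {0,4}
  0: safe
  4: safe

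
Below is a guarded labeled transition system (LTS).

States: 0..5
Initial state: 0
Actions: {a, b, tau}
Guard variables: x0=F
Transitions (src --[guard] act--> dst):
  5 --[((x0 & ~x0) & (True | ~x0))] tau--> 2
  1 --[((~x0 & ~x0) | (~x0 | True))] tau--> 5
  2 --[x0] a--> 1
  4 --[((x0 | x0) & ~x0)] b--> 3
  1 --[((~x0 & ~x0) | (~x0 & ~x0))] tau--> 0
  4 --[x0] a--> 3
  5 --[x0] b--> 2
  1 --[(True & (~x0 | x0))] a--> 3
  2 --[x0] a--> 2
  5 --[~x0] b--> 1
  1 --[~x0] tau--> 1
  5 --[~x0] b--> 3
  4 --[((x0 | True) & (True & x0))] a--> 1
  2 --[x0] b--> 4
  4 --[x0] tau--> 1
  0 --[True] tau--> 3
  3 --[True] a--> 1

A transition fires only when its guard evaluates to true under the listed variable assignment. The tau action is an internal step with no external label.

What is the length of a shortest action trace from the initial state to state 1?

Breadth-first toward 1:
  L0 = {0}
  L1 = {3}
  L2 = {1}
1 enters at depth 2; path tau·a

Answer: 2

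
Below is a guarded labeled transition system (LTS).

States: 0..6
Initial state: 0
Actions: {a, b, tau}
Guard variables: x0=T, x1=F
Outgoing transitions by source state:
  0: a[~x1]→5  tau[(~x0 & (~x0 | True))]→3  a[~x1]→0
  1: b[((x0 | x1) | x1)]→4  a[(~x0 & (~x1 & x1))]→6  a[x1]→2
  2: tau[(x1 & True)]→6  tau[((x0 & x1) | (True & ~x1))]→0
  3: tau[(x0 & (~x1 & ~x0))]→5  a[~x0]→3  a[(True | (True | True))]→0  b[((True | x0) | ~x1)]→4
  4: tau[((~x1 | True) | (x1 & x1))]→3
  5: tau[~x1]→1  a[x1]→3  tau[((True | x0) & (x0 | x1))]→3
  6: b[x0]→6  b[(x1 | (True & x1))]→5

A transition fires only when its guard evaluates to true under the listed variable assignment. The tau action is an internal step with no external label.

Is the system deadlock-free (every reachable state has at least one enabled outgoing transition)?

Answer: DEADLOCK-FREE

Trace:
Reachable = {0,1,3,4,5}
  0: a→0  a→5  [2 exit(s)]
  1: b→4  [1 exit(s)]
  3: a→0  b→4  [2 exit(s)]
  4: tau→3  [1 exit(s)]
  5: tau→1  tau→3  [2 exit(s)]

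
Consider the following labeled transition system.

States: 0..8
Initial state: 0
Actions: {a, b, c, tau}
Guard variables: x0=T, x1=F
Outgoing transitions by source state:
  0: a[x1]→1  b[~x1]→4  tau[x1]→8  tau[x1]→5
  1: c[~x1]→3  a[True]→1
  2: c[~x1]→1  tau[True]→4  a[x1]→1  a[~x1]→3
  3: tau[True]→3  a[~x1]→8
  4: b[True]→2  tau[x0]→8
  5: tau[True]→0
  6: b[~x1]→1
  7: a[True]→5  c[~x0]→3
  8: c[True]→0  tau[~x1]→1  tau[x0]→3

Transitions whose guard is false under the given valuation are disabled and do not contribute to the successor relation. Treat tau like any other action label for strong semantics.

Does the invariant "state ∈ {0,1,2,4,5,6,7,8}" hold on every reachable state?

Answer: INVARIANT VIOLATED at state 3

Working:
Allowed set {0,1,2,4,5,6,7,8}
R = {0,1,2,3,4,8}
  0: safe
  1: safe
  2: safe
  3: ✗ unsafe
  4: safe
  8: safe
witness against invariant: b·b·a → 3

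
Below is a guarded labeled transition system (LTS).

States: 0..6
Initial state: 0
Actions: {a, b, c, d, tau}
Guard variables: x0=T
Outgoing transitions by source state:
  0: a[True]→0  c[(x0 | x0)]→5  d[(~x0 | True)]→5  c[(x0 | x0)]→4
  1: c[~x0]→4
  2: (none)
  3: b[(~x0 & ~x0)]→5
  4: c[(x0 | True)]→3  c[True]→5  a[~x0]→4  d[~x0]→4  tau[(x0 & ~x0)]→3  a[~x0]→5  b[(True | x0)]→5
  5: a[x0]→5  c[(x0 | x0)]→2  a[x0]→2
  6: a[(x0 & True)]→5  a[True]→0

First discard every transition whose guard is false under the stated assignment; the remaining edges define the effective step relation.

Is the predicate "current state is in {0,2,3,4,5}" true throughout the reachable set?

Answer: INVARIANT HOLDS

Trace:
Allowed set {0,2,3,4,5}
R = {0,2,3,4,5}
  0: safe
  2: safe
  3: safe
  4: safe
  5: safe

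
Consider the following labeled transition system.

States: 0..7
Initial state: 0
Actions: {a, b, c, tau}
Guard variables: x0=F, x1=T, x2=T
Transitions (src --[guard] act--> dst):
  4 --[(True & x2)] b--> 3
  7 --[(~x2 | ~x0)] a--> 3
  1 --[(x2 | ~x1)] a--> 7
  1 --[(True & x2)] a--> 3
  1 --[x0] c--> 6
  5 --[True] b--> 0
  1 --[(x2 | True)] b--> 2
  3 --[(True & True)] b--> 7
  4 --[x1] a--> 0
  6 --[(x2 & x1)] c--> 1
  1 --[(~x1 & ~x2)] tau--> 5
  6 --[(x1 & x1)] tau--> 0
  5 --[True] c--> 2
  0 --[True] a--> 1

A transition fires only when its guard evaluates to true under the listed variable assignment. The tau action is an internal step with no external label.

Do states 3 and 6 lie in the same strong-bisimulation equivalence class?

Answer: NOT BISIMILAR

Working:
Bisimulation quotient by refinement:
  P[0] = {{0,1,2,3,4,5,6,7}}
  P[1] = {{0,7},{1,4},{2},{3},{5},{6}}
  P[2] = {{0},{1},{2},{3},{4},{5},{6},{7}}
8 equivalence class(es) (converged in 3)
[3]={3}  [6]={6}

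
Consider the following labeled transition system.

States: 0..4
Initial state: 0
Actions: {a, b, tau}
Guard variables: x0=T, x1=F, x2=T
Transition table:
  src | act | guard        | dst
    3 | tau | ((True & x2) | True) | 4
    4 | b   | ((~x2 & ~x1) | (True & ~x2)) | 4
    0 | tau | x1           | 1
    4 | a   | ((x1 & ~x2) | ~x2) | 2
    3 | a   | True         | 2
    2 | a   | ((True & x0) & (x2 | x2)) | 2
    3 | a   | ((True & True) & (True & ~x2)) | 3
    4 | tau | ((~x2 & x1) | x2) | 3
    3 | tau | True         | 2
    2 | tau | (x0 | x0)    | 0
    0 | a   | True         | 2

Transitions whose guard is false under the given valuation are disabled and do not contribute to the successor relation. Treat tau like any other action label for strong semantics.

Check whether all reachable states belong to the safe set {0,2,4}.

Answer: INVARIANT HOLDS

Working:
Allowed set {0,2,4}
Reach set: {0,2}
  0: safe
  2: safe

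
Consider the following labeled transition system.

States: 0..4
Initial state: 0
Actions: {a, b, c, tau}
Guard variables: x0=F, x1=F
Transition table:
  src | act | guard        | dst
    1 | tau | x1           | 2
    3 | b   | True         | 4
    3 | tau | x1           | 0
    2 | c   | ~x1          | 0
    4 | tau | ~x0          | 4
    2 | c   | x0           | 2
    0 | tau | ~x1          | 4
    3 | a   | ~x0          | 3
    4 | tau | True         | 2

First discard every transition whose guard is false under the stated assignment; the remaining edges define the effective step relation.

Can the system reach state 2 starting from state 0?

Guard filter leaves 6 enabled edge(s).
Layer 0: {0}
Layer 1: {4}  total {0,4}
Layer 2: {2}  total {0,2,4}
Reach set: {0,2,4}
trace reaching 2: tau·tau

Answer: REACHABLE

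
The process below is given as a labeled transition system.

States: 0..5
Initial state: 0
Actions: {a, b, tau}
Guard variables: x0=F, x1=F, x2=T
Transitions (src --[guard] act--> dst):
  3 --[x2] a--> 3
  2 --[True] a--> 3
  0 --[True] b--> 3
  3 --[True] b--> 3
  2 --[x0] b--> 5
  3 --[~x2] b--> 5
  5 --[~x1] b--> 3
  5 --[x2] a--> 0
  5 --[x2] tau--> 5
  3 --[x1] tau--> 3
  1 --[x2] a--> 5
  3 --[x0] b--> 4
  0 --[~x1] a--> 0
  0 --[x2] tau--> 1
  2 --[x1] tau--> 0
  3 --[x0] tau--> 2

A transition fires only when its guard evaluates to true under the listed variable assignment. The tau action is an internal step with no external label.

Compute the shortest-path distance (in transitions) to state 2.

Breadth-first toward 2:
  Layer 0: {0}
  Layer 1: {1,3}
  Layer 2: {5}
2 never appears.

Answer: UNREACHABLE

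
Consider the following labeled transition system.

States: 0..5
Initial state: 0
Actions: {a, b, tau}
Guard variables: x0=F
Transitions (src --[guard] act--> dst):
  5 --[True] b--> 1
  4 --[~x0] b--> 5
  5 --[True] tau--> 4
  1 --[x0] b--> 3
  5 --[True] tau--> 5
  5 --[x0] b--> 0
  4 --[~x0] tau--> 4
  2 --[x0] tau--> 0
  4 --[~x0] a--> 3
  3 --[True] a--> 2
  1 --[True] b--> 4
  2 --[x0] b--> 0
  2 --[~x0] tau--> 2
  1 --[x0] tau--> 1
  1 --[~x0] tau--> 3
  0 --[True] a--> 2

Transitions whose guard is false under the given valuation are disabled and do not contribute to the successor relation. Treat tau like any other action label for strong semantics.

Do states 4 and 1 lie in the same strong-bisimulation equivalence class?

Answer: NOT BISIMILAR

Trace:
Compute ~ classes (split until stable):
  P[0] = {{0,1,2,3,4,5}}
  P[1] = {{0,3},{1,5},{2},{4}}
  P[2] = {{0,3},{1},{2},{4},{5}}
stable after 3 split(s): 5 block(s)
4∈{4}, 1∈{1}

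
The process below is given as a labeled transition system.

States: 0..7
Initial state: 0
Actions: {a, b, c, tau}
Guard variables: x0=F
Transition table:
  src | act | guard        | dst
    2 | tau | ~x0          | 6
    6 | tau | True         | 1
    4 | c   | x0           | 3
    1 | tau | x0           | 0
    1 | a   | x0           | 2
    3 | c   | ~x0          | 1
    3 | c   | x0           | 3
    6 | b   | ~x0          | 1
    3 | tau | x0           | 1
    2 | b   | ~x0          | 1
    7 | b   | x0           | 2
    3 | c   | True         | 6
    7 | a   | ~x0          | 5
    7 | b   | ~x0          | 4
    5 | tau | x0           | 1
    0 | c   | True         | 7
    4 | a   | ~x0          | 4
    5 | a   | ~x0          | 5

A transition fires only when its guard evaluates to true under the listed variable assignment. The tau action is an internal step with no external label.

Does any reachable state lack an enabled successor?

R = {0,4,5,7}
  0: c→7  [1 out]
  4: a→4  [1 out]
  5: a→5  [1 out]
  7: a→5  b→4  [2 out]

Answer: DEADLOCK-FREE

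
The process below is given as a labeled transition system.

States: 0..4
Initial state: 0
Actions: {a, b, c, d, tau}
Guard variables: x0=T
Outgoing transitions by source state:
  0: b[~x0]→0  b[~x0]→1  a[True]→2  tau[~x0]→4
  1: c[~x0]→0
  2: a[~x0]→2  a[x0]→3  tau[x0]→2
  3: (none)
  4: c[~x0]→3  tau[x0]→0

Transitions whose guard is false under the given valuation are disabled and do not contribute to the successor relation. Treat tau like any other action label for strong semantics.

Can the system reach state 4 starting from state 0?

Answer: UNREACHABLE

Trace:
After dropping false guards: 4 live edges.
Layer 0: {0}
Layer 1: {2}  total {0,2}
Layer 2: {3}  total {0,2,3}
Reach set: {0,2,3}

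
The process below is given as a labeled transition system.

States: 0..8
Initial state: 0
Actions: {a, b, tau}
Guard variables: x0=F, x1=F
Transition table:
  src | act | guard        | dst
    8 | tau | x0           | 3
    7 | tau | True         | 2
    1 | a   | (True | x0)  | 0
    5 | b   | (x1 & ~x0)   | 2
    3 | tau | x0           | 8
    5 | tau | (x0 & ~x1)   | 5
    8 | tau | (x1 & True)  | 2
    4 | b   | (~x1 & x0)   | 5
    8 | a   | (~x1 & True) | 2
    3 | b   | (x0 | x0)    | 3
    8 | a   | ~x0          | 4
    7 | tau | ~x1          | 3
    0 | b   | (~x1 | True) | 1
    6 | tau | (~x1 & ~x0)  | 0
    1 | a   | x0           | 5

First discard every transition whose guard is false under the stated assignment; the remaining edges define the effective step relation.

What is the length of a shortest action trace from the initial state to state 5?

Answer: UNREACHABLE

Analysis:
Breadth-first toward 5:
  depth 0: {0}
  depth 1: {1}
5 never appears.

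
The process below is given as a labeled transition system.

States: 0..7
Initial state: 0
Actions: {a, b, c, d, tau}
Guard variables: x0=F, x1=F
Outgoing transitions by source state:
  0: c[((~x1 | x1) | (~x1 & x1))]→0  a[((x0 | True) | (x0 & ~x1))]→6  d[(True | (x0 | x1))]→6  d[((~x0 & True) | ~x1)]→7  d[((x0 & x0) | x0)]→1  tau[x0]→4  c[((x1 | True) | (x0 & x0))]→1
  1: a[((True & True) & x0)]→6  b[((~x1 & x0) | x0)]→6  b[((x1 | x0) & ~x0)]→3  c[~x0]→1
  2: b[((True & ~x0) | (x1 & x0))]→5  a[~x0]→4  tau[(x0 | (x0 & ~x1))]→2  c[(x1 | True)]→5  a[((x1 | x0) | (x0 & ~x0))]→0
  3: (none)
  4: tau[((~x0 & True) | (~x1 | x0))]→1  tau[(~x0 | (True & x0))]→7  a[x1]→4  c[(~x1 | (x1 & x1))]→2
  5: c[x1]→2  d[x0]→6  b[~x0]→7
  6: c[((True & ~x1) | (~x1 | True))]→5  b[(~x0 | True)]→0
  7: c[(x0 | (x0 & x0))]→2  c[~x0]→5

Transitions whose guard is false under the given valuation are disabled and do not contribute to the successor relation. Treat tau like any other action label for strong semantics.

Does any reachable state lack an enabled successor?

Answer: DEADLOCK-FREE

Analysis:
Reachable = {0,1,5,6,7}
  0: a→6  c→0  c→1  d→6  d→7  [deg 5]
  1: c→1  [deg 1]
  5: b→7  [deg 1]
  6: b→0  c→5  [deg 2]
  7: c→5  [deg 1]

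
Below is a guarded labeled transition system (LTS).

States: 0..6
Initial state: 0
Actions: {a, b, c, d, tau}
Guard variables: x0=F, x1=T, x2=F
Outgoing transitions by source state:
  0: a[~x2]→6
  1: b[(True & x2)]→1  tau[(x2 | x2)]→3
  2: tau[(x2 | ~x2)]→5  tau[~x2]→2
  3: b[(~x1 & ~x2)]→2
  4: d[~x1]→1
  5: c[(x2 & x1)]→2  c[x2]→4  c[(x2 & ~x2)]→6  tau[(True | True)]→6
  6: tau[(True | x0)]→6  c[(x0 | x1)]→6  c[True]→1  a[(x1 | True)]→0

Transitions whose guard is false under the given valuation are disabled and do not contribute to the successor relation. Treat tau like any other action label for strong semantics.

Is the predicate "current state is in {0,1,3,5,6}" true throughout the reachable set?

Inv-set: {0,1,3,5,6}
Reach set: {0,1,6}
  0: safe
  1: safe
  6: safe

Answer: INVARIANT HOLDS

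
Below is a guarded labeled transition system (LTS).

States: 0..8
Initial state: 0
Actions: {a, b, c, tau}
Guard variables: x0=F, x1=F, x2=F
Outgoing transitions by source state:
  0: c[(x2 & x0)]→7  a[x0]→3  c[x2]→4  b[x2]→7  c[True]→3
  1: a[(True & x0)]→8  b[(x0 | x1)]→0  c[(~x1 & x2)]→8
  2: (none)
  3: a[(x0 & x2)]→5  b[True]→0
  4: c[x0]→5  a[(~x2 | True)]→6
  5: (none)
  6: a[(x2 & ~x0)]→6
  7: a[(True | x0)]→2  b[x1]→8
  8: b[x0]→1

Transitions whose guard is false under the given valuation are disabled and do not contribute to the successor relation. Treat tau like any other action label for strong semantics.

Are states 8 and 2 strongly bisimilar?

Bisimulation quotient by refinement:
  P[0] = {{0,1,2,3,4,5,6,7,8}}
  P[1] = {{0},{1,2,5,6,8},{3},{4,7}}
4 equivalence class(es) (converged in 2)
8∈{1,2,5,6,8}, 2∈{1,2,5,6,8}

Answer: BISIMILAR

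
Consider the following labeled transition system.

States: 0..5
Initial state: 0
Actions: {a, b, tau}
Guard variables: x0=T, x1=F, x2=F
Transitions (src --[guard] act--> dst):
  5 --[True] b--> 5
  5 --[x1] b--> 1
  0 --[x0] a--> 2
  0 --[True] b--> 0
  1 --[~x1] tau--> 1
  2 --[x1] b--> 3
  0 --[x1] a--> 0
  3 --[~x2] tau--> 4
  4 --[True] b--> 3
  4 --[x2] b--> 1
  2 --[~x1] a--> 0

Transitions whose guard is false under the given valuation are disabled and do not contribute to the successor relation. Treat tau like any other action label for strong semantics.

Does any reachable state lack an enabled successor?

Reach set: {0,2}
  0: a→2  b→0  [2 exit(s)]
  2: a→0  [1 exit(s)]

Answer: DEADLOCK-FREE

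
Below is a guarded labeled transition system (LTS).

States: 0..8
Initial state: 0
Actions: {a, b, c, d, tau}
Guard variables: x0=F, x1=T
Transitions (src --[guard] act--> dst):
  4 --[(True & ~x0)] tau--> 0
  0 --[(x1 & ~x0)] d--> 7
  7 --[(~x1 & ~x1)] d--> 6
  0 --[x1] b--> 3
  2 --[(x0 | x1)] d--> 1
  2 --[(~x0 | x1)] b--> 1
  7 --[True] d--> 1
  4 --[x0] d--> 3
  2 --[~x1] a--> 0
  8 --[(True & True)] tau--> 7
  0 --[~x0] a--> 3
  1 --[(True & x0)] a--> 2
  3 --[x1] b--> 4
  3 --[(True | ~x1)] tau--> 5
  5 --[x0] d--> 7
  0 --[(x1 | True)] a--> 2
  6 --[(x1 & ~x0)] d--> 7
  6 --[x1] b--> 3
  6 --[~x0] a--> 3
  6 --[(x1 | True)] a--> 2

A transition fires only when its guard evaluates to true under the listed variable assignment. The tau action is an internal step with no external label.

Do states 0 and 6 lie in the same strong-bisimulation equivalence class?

Refine partition for ~:
  round 0: {{0,1,2,3,4,5,6,7,8}}
  round 1: {{0,6},{1,5},{2},{3},{4,8},{7}}
  round 2: {{0,6},{1,5},{2},{3},{4},{7},{8}}
7 equivalence class(es) (converged in 3)
class of 0: {0,6}; class of 6: {0,6}

Answer: BISIMILAR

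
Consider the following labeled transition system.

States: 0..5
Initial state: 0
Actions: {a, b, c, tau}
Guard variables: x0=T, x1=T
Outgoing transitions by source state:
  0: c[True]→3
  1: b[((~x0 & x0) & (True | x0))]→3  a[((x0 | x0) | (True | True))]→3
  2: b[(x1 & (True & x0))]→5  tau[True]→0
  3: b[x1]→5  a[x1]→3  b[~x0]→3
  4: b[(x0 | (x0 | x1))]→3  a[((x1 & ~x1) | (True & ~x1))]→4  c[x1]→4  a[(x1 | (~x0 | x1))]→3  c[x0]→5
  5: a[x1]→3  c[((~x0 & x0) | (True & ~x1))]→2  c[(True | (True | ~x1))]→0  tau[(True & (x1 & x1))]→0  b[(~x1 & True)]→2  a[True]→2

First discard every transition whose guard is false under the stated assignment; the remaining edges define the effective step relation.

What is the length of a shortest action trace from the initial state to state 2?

Answer: 3

Analysis:
Breadth-first toward 2:
  L0 = {0}
  L1 = {3}
  L2 = {5}
  L3 = {2}
first hit 2 at d=3 via c·b·a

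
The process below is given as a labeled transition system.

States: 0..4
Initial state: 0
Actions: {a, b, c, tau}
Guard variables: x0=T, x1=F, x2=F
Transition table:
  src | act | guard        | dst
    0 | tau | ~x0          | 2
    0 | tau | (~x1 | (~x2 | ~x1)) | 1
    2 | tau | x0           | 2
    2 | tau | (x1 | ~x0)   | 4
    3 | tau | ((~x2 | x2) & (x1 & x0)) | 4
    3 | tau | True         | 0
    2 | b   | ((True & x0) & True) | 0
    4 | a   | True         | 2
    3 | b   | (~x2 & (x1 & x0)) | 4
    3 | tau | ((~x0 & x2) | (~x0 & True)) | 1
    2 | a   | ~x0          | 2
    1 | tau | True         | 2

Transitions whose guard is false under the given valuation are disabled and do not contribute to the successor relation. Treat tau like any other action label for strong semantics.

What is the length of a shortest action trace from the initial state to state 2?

Breadth-first toward 2:
  L0 = {0}
  L1 = {1}
  L2 = {2}
depth(2)=2, e.g. tau·tau

Answer: 2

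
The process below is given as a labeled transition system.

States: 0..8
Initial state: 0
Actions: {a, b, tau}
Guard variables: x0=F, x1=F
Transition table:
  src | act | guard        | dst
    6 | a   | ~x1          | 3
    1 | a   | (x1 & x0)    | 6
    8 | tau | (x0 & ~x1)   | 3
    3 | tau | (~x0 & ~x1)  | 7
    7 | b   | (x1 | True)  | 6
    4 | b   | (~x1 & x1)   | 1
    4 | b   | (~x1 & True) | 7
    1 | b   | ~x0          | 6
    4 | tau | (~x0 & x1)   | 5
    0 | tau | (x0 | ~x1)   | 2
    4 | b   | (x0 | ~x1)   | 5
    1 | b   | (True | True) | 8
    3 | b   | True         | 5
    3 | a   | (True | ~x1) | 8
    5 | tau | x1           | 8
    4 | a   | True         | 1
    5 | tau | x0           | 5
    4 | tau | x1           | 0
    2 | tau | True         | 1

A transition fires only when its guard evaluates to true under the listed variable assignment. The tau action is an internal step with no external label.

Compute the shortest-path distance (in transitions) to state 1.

Layered search for 1:
  L0 = {0}
  L1 = {2}
  L2 = {1}
first hit 1 at d=2 via tau·tau

Answer: 2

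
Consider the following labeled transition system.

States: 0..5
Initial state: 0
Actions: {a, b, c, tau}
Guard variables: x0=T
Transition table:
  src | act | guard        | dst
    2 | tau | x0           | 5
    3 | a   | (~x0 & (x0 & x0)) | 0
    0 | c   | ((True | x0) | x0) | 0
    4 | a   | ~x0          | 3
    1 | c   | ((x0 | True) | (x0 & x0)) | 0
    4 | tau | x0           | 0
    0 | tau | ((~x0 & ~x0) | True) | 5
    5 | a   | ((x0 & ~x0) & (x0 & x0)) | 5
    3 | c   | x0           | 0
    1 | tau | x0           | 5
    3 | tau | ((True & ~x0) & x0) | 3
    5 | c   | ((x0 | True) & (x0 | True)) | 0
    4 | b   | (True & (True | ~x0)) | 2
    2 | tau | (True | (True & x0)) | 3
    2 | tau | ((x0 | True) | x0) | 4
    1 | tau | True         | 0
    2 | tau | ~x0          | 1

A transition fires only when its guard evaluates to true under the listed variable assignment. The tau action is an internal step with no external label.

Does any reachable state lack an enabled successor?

Answer: DEADLOCK-FREE

Trace:
Reach set: {0,5}
  0: c→0  tau→5  [2 out]
  5: c→0  [1 out]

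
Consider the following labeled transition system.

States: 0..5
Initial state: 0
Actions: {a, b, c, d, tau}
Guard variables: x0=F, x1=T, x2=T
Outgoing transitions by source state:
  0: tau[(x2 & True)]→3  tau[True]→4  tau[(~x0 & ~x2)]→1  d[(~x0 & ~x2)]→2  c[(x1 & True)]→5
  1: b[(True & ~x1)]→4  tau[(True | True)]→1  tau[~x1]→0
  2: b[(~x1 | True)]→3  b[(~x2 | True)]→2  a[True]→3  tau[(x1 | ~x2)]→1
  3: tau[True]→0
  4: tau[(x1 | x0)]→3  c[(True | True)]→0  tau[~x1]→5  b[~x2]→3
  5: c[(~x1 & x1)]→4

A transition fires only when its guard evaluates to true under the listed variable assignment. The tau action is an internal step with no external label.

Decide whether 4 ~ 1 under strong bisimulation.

Answer: NOT BISIMILAR

Working:
Refine partition for ~:
  round 0: {{0,1,2,3,4,5}}
  round 1: {{0,4},{1,3},{2},{5}}
  round 2: {{0},{1},{2},{3},{4},{5}}
stable after 3 split(s): 6 block(s)
4∈{4}, 1∈{1}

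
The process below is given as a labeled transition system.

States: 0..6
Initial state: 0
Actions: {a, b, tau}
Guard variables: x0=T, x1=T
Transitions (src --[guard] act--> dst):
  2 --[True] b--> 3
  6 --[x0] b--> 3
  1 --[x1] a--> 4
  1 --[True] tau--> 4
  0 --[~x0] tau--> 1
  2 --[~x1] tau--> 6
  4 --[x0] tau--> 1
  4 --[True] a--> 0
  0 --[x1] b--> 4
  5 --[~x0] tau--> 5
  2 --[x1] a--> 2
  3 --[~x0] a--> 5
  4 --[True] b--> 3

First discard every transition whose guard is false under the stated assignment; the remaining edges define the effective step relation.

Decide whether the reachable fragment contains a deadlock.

Answer: DEADLOCK at state 3

Working:
Reach set: {0,1,3,4}
  0: b→4  [deg 1]
  1: a→4  tau→4  [deg 2]
  3: ∅  [STUCK]
  4: a→0  b→3  tau→1  [deg 3]
Path to 3: b·b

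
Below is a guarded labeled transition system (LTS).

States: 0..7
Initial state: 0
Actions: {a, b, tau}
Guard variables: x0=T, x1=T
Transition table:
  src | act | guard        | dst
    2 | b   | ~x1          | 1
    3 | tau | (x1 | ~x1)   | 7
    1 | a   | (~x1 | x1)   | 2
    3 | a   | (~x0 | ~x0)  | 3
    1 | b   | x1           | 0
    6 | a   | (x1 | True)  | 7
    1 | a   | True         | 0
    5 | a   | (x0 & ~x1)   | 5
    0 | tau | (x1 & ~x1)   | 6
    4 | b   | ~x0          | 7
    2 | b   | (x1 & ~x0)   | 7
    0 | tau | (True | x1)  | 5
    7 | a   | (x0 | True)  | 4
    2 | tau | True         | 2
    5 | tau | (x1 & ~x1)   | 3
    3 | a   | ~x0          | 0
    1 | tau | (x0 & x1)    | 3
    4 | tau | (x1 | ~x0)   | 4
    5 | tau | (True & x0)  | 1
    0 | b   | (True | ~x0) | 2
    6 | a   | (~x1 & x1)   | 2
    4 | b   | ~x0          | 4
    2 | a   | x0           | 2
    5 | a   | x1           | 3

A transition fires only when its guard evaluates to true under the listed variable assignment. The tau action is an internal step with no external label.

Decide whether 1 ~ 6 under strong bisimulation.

Compute ~ classes (split until stable):
  π0 = {{0,1,2,3,4,5,6,7}}
  π1 = {{0},{1},{2,5},{3,4},{6,7}}
  π2 = {{0},{1},{2},{3},{4},{5},{6},{7}}
Fixed point at round 3; 8 class(es).
class of 1: {1}; class of 6: {6}

Answer: NOT BISIMILAR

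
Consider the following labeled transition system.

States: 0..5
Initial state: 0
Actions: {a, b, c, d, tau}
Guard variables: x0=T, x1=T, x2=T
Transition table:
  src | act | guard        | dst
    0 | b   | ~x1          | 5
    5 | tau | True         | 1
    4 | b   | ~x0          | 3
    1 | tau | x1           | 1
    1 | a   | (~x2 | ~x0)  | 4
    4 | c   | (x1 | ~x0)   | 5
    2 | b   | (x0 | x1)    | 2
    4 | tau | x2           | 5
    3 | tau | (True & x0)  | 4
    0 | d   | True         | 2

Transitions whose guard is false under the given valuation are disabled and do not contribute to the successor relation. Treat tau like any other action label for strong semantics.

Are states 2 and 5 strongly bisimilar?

Bisimulation quotient by refinement:
  round 0: {{0,1,2,3,4,5}}
  round 1: {{0},{1,3,5},{2},{4}}
  round 2: {{0},{1,5},{2},{3},{4}}
5 equivalence class(es) (converged in 3)
[2]={2}  [5]={1,5}

Answer: NOT BISIMILAR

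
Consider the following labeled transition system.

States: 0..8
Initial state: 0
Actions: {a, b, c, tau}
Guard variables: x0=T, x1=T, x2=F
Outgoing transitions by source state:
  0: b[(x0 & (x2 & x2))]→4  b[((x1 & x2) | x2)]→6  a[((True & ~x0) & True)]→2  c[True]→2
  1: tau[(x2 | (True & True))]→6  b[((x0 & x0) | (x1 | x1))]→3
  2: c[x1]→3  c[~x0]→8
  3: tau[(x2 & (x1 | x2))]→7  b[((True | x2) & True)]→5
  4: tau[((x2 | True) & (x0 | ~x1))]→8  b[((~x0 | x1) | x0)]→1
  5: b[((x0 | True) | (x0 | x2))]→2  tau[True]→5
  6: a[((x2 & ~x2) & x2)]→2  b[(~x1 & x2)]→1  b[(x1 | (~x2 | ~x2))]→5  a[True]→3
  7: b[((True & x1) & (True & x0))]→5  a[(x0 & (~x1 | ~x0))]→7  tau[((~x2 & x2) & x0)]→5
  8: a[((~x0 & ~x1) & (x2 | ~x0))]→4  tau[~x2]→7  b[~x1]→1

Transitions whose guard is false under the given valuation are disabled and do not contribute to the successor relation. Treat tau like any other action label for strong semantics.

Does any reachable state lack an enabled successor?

Answer: DEADLOCK-FREE

Analysis:
Reach set: {0,2,3,5}
  0: c→2  [1 out]
  2: c→3  [1 out]
  3: b→5  [1 out]
  5: b→2  tau→5  [2 out]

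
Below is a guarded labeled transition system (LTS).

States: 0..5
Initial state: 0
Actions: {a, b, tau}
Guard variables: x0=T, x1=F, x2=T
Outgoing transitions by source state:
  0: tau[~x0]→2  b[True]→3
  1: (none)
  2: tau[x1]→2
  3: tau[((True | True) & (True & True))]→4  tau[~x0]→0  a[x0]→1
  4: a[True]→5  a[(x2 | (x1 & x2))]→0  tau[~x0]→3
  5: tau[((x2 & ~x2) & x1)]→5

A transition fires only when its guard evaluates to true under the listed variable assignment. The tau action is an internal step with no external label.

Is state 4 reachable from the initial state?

Answer: REACHABLE

Trace:
5 transition(s) survive guard evaluation.
depth 0: {0}
depth 1: {3}  total {0,3}
depth 2: {1,4}  total {0,1,3,4}
depth 3: {5}  total {0,1,3,4,5}
Reach set: {0,1,3,4,5}
trace reaching 4: b·tau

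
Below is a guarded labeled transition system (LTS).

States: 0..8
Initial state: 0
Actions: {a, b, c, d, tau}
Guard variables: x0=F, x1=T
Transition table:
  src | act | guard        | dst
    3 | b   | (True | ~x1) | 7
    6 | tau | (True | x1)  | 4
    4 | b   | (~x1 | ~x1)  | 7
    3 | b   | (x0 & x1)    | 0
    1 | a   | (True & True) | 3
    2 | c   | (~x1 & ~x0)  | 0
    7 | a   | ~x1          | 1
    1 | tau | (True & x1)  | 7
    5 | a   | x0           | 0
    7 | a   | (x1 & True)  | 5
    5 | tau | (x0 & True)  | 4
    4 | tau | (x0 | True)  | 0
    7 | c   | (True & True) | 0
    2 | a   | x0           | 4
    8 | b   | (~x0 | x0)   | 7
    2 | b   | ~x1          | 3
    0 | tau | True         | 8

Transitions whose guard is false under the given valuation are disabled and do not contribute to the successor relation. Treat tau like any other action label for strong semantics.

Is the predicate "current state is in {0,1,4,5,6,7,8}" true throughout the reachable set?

Answer: INVARIANT HOLDS

Analysis:
Safe = {0,1,4,5,6,7,8}
R = {0,5,7,8}
  0: ✓
  5: ✓
  7: ✓
  8: ✓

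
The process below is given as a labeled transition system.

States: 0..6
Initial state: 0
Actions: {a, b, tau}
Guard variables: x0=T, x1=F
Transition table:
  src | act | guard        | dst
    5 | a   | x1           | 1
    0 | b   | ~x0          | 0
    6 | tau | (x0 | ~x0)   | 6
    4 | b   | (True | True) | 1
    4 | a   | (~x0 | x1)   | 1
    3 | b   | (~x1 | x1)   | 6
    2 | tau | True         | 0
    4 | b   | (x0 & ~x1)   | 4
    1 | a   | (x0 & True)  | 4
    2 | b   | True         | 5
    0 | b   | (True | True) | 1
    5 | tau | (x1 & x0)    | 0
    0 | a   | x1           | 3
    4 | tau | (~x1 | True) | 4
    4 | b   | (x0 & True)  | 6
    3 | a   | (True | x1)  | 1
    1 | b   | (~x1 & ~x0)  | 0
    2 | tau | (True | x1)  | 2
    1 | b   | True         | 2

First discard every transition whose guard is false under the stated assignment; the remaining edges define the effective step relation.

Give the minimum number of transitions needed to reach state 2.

BFS to 2:
  L0 = {0}
  L1 = {1}
  L2 = {2,4}
depth(2)=2, e.g. b·b

Answer: 2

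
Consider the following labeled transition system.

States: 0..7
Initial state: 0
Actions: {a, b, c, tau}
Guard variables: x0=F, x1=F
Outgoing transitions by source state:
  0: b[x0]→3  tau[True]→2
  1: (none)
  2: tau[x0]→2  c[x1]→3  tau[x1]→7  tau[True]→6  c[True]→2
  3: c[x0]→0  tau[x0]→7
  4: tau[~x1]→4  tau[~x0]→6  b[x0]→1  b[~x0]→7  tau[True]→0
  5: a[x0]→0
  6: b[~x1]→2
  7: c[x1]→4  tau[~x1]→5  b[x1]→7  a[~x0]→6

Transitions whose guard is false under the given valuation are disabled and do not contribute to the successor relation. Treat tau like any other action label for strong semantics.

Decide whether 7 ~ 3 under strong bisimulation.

Answer: NOT BISIMILAR

Working:
Refine partition for ~:
  round 0: {{0,1,2,3,4,5,6,7}}
  round 1: {{0},{1,3,5},{2},{4},{6},{7}}
6 equivalence class(es) (converged in 2)
7∈{7}, 3∈{1,3,5}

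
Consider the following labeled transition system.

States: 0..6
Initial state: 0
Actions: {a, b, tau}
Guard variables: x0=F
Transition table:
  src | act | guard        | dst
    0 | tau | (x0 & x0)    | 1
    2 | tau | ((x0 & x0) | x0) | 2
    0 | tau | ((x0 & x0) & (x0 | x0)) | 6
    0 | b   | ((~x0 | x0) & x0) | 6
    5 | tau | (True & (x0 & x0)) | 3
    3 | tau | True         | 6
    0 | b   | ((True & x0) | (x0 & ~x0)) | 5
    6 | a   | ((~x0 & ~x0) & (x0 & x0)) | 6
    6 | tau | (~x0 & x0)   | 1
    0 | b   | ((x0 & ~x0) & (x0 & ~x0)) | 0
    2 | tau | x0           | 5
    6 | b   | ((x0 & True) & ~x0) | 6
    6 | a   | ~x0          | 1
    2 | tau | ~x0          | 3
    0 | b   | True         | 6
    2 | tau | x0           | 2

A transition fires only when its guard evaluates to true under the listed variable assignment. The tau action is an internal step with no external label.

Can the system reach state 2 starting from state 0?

Guard filter leaves 4 enabled edge(s).
depth 0: {0}
depth 1: {6}  total {0,6}
depth 2: {1}  total {0,1,6}
R = {0,1,6}

Answer: UNREACHABLE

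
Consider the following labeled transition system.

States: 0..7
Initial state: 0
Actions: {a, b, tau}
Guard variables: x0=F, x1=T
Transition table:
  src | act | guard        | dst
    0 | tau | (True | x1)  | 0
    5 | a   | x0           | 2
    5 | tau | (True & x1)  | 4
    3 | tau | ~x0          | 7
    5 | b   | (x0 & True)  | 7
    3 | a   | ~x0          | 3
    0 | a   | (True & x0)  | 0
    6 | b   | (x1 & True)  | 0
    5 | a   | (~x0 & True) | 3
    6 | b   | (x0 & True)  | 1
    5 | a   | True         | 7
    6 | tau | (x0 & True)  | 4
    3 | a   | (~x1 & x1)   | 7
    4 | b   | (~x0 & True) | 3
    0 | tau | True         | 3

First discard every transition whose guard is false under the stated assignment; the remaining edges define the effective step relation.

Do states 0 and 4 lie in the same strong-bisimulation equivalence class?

Answer: NOT BISIMILAR

Analysis:
Compute ~ classes (split until stable):
  round 0: {{0,1,2,3,4,5,6,7}}
  round 1: {{0},{1,2,7},{3,5},{4,6}}
  round 2: {{0},{1,2,7},{3},{4},{5},{6}}
Fixed point at round 3; 6 class(es).
[0]={0}  [4]={4}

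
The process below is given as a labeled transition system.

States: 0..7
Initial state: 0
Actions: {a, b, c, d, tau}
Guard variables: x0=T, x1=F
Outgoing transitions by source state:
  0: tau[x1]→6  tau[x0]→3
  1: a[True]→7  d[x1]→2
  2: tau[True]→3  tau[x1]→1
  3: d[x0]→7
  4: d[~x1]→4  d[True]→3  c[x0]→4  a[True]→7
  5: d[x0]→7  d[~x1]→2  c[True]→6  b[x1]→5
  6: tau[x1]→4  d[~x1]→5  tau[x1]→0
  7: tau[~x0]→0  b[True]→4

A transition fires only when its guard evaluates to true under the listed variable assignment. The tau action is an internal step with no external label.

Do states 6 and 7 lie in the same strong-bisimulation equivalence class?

Answer: NOT BISIMILAR

Analysis:
Bisimulation quotient by refinement:
  round 0: {{0,1,2,3,4,5,6,7}}
  round 1: {{0,2},{1},{3,6},{4},{5},{7}}
  round 2: {{0,2},{1},{3},{4},{5},{6},{7}}
7 equivalence class(es) (converged in 3)
6∈{6}, 7∈{7}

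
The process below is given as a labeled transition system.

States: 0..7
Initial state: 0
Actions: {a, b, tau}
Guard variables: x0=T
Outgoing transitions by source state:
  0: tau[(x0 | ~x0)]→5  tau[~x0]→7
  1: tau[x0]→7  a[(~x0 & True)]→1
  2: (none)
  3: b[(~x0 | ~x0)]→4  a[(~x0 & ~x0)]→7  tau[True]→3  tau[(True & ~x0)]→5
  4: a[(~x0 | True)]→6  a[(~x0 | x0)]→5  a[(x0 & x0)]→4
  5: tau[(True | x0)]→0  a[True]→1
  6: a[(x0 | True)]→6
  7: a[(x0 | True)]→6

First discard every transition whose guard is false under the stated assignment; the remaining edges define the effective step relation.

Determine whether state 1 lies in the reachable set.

Answer: REACHABLE

Working:
After dropping false guards: 10 live edges.
L0 = {0}
L1 = {5}  cumulative {0,5}
L2 = {1}  cumulative {0,1,5}
L3 = {7}  cumulative {0,1,5,7}
L4 = {6}  cumulative {0,1,5,6,7}
Reachable = {0,1,5,6,7}
trace reaching 1: tau·a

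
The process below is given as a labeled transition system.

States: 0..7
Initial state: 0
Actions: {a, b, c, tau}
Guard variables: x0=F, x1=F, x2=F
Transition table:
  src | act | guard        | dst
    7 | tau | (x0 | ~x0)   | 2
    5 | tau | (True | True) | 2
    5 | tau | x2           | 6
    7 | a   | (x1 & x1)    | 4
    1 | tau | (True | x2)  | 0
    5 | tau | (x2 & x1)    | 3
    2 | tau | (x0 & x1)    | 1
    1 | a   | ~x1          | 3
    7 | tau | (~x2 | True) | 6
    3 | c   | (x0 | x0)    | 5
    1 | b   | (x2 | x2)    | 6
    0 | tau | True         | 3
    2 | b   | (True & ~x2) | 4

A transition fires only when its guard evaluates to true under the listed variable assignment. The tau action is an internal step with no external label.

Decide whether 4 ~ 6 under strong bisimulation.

Answer: BISIMILAR

Working:
Compute ~ classes (split until stable):
  P[0] = {{0,1,2,3,4,5,6,7}}
  P[1] = {{0,5,7},{1},{2},{3,4,6}}
  P[2] = {{0},{1},{2},{3,4,6},{5},{7}}
6 equivalence class(es) (converged in 3)
[4]={3,4,6}  [6]={3,4,6}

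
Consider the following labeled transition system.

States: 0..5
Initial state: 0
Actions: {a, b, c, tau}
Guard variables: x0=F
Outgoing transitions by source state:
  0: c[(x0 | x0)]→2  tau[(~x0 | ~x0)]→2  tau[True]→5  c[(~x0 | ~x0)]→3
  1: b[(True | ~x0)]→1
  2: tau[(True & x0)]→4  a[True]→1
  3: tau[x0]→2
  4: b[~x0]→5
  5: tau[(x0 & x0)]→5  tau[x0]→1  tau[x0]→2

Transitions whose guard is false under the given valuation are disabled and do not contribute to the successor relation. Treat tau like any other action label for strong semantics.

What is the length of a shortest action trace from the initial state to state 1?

BFS to 1:
  Layer 0: {0}
  Layer 1: {2,3,5}
  Layer 2: {1}
1 enters at depth 2; path tau·a

Answer: 2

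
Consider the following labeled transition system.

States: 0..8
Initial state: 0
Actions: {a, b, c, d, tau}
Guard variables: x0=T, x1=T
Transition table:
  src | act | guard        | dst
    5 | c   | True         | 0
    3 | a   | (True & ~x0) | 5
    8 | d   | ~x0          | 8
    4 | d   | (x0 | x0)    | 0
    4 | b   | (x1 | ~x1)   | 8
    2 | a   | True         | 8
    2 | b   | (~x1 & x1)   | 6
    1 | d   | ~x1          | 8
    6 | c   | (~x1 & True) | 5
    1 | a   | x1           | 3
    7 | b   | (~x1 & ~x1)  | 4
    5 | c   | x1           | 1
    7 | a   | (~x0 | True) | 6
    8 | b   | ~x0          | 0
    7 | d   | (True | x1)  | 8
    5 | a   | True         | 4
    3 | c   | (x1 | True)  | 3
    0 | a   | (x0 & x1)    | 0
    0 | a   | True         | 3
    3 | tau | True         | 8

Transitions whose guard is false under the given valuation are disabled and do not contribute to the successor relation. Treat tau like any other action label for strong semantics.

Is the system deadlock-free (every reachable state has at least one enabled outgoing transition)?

Answer: DEADLOCK at state 8

Trace:
Reach set: {0,3,8}
  0: a→0  a→3  [2 out]
  3: c→3  tau→8  [2 out]
  8: ∅  [deadlock]
Path to 8: a·tau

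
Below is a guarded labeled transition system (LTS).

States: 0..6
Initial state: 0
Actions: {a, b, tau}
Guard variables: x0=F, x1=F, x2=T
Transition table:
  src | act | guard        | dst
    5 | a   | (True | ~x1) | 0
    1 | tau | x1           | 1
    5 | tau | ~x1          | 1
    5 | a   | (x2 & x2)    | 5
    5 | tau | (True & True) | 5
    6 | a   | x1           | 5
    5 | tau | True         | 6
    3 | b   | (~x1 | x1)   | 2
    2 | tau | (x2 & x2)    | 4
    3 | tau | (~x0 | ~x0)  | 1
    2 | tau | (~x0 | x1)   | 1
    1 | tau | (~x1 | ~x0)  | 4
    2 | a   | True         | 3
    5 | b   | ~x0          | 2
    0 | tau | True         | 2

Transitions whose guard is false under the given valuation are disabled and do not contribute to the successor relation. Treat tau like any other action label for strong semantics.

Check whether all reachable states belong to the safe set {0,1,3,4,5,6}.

Answer: INVARIANT VIOLATED at state 2

Trace:
Allowed set {0,1,3,4,5,6}
R = {0,1,2,3,4}
  0: ✓
  1: ✓
  2: outside
  3: ✓
  4: ✓
counterexample path to 2: tau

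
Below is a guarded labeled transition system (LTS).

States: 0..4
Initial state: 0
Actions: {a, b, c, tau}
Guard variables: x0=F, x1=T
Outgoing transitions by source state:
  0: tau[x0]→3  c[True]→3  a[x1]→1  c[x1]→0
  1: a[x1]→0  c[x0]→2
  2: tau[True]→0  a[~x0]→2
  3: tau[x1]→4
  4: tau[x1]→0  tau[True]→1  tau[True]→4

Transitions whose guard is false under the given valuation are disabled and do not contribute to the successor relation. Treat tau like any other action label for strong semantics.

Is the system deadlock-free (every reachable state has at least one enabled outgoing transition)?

Reachable = {0,1,3,4}
  0: a→1  c→0  c→3  [3 exit(s)]
  1: a→0  [1 exit(s)]
  3: tau→4  [1 exit(s)]
  4: tau→0  tau→1  tau→4  [3 exit(s)]

Answer: DEADLOCK-FREE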